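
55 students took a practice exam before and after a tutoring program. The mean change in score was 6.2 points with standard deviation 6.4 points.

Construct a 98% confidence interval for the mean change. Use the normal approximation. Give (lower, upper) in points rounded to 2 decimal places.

This is a matched-pairs design, so SE = s_d/√n = 6.4/√55 = 0.8630.
Margin = 2.326 × 0.8630 = 2.0073; the interval is 6.2 ± 2.0073 = (4.19, 8.21).

(4.19, 8.21)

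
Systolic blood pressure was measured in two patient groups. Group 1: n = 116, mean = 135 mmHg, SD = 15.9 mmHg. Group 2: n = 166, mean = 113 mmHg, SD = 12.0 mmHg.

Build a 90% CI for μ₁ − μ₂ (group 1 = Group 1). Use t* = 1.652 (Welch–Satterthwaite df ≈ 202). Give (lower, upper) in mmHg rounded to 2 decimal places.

Per-group SEs: s₁/√n₁ = 15.9/√116 = 1.4763, s₂/√n₂ = 12.0/√166 = 0.9314.
Unpooled SE of the difference: √(2.17946169 + 0.86750596) = 1.7456.
Margin of error = t* · SE = 1.652 × 1.7456 = 2.8837.
x̄₁ − x̄₂ = 135 − 113 = 22.0000.
CI: 22.0000 ± 2.8837 = (19.12, 24.88).

(19.12, 24.88)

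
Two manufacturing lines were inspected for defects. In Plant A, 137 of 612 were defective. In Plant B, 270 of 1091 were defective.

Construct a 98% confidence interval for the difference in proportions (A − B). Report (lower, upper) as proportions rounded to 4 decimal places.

(-0.0732, 0.0260)

Sample proportions: 137/612 = 0.2239, 270/1091 = 0.2475.
Each SE is √(p̂(1−p̂)/n): √(0.2239·0.7761/612) = 0.01685 and √(0.2475·0.7525/1091) = 0.01307.
SE(p̂₁ − p̂₂) = √(SE₁² + SE₂²) = √(0.0002839225 + 0.0001708249) = 0.02132, since the two samples are independent.
At 98% confidence z* = 2.326; margin = 2.326 × 0.02132 = 0.04959.
The difference is 0.2239 − 0.2475 = -0.0236, so the interval is -0.0236 ± 0.04959 = (-0.0732, 0.0260).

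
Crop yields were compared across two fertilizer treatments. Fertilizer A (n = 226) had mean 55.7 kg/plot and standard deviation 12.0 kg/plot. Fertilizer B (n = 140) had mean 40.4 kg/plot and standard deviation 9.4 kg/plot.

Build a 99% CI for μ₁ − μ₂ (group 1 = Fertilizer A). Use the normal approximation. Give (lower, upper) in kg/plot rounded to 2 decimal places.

SE₁ = s₁/√n₁ = 12.0/√226 = 0.7982; SE₂ = 9.4/√140 = 0.7944.
Independent samples, unequal variances: SE_diff = √(SE₁² + SE₂²) = √(0.63712324 + 0.63107136) = 1.1261.
z* = 2.576, so margin of error = 2.576 × 1.1261 = 2.9008.
Difference in means = 55.7 − 40.4 = 15.3000.
15.3000 ± 2.9008 → (12.40, 18.20).

(12.40, 18.20)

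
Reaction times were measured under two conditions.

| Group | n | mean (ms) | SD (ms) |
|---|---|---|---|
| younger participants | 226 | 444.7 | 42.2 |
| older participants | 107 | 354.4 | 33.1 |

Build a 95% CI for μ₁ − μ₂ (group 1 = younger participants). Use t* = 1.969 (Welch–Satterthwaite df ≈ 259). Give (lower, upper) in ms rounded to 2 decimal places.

Per-group SEs: s₁/√n₁ = 42.2/√226 = 2.8071, s₂/√n₂ = 33.1/√107 = 3.1999.
Unpooled SE of the difference: √(7.87981041 + 10.23936001) = 4.2567.
Margin of error = t* · SE = 1.969 × 4.2567 = 8.3814.
x̄₁ − x̄₂ = 444.7 − 354.4 = 90.3000.
CI: 90.3000 ± 8.3814 = (81.92, 98.68).

(81.92, 98.68)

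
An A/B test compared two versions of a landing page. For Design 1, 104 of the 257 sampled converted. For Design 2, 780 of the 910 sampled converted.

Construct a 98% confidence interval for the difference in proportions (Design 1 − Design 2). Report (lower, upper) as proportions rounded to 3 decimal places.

(-0.529, -0.376)

First, p̂₁ = 104/257 = 0.4047; p̂₂ = 780/910 = 0.8571.
The two standard errors are √(0.4047×0.5953/257) = 0.03062 and √(0.8571×0.1429/910) = 0.01160.
Because the samples are independent, SE_diff = √(0.03062² + 0.01160²) = 0.03274.
Using z* = 2.326 for 98%, ME = 2.326 × 0.03274 = 0.07615.
p̂₁ − p̂₂ = -0.4524; interval -0.4524 ± 0.07615 gives (-0.529, -0.376).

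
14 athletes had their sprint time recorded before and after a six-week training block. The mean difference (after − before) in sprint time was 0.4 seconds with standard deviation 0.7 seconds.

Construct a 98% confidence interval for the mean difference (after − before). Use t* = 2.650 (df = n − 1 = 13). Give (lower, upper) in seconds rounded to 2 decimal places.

This is a matched-pairs design, so SE = s_d/√n = 0.7/√14 = 0.1871.
Margin = 2.650 × 0.1871 = 0.4958; the interval is 0.4 ± 0.4958 = (-0.10, 0.90).

(-0.10, 0.90)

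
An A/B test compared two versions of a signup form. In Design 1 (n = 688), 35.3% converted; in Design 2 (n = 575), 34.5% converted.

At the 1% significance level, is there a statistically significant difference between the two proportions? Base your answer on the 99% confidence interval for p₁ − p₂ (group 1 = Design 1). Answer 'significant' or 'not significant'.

not significant

Each SE is √(p̂(1−p̂)/n): √(0.3530·0.6470/688) = 0.01822 and √(0.3450·0.6550/575) = 0.01982.
SE(p̂₁ − p̂₂) = √(SE₁² + SE₂²) = √(0.0003319684 + 0.0003928324) = 0.02692, since the two samples are independent.
At 99% confidence z* = 2.576; margin = 2.576 × 0.02692 = 0.06935.
The difference is 0.3530 − 0.3450 = 0.0080, so the interval is 0.0080 ± 0.06935 = (-0.06135, 0.07735).
The interval (-0.06135, 0.07735) contains 0, so the difference is not significant.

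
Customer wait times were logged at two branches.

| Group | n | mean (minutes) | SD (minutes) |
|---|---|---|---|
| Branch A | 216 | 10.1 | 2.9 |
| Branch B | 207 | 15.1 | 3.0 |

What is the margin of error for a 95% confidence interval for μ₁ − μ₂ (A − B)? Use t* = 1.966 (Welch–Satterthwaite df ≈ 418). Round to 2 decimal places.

Per-group SEs: s₁/√n₁ = 2.9/√216 = 0.1973, s₂/√n₂ = 3.0/√207 = 0.2085.
Unpooled SE of the difference: √(0.03892729 + 0.04347225) = 0.2871.
Margin of error = t* · SE = 1.966 × 0.2871 = 0.5644.

0.56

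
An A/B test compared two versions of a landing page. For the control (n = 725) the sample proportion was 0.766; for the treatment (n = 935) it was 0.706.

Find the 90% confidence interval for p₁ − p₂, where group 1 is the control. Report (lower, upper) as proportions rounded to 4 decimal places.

(0.0244, 0.0956)

The two standard errors are √(0.7660×0.2340/725) = 0.01572 and √(0.7060×0.2940/935) = 0.01490.
Because the samples are independent, SE_diff = √(0.01572² + 0.01490²) = 0.02166.
Using z* = 1.645 for 90%, ME = 1.645 × 0.02166 = 0.03563.
p̂₁ − p̂₂ = 0.0600; interval 0.0600 ± 0.03563 gives (0.0244, 0.0956).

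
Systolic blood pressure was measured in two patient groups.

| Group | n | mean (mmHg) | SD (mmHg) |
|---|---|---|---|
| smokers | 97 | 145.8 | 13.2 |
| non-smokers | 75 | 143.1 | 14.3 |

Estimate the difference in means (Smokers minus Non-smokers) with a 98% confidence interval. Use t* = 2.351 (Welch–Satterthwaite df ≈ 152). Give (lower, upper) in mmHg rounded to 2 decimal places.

Standard errors of each mean: 13.2/√97 = 1.3403 and 14.3/√75 = 1.6512.
SE(x̄₁ − x̄₂) = √(1.3403² + 1.6512²) = 2.1267 for independent samples with unequal variances.
With t* = 2.351, the margin is 2.351 × 2.1267 = 4.9999.
x̄₁ − x̄₂ = 145.8 − 143.1 = 2.7000; the interval is 2.7000 ± 4.9999 = (-2.30, 7.70).

(-2.30, 7.70)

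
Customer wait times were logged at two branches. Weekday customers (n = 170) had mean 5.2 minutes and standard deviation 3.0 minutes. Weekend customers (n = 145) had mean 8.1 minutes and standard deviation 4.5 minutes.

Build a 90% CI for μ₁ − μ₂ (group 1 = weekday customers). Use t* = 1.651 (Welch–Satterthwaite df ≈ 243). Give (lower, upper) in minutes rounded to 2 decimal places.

SE₁ = s₁/√n₁ = 3.0/√170 = 0.2301; SE₂ = 4.5/√145 = 0.3737.
Independent samples, unequal variances: SE_diff = √(SE₁² + SE₂²) = √(0.05294601 + 0.13965169) = 0.4389.
t* = 1.651, so margin of error = 1.651 × 0.4389 = 0.7246.
Difference in means = 5.2 − 8.1 = -2.9000.
-2.9000 ± 0.7246 → (-3.62, -2.18).

(-3.62, -2.18)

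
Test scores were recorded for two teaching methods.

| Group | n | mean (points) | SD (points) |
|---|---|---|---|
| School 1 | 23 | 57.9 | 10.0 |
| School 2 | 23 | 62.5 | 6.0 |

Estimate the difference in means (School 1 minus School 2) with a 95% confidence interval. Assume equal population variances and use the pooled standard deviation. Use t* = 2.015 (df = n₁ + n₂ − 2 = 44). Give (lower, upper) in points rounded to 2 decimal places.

(-9.50, 0.30)

Pooled variance s_p² = [22·10.0² + 22·6.0²] / (23+23−2) = 68.0000, so s_p = 8.2462.
SE_diff = s_p·√(1/n₁ + 1/n₂) = 8.2462·√(1/23 + 1/23) = 2.4317.
t* = 2.015; margin = 2.015 × 2.4317 = 4.8999.
Difference = 57.9 − 62.5 = -4.6000.
-4.6000 ± 4.8999 → (-9.50, 0.30).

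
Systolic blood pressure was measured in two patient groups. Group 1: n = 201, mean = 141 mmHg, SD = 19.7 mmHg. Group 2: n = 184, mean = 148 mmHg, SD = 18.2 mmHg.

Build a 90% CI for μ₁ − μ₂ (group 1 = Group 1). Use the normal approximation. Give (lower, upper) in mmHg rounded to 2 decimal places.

(-10.18, -3.82)

Per-group SEs: s₁/√n₁ = 19.7/√201 = 1.3895, s₂/√n₂ = 18.2/√184 = 1.3417.
Unpooled SE of the difference: √(1.93071025 + 1.80015889) = 1.9315.
Margin of error = z* · SE = 1.645 × 1.9315 = 3.1773.
x̄₁ − x̄₂ = 141 − 148 = -7.0000.
CI: -7.0000 ± 3.1773 = (-10.18, -3.82).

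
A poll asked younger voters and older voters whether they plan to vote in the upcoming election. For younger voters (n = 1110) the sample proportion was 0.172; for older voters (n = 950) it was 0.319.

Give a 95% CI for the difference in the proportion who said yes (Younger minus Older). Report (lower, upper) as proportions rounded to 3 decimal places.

(-0.184, -0.110)

Each SE is √(p̂(1−p̂)/n): √(0.1720·0.8280/1110) = 0.01133 and √(0.3190·0.6810/950) = 0.01512.
SE(p̂₁ − p̂₂) = √(SE₁² + SE₂²) = √(0.0001283689 + 0.0002286144) = 0.01889, since the two samples are independent.
At 95% confidence z* = 1.960; margin = 1.960 × 0.01889 = 0.03702.
The difference is 0.1720 − 0.3190 = -0.1470, so the interval is -0.1470 ± 0.03702 = (-0.184, -0.110).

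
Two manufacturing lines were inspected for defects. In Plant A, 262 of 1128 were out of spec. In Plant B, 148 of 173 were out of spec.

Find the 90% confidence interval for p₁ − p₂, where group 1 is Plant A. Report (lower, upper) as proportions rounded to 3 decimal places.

(-0.672, -0.575)

p̂₁ = 262/1128 = 0.2323 and p̂₂ = 148/173 = 0.8555.
SE₁ = √(p̂₁(1−p̂₁)/n₁) = √(0.2323·0.7677/1128) = 0.01257; SE₂ = √(0.8555·0.1445/173) = 0.02673.
Independent samples: SE of the difference = √(SE₁² + SE₂²) = √(0.0001580049 + 0.0007144929) = 0.02954.
z* for 90% confidence is 1.645, so the margin of error is 1.645 × 0.02954 = 0.04859.
Point estimate p̂₁ − p̂₂ = 0.2323 − 0.8555 = -0.6232.
-0.6232 ± 0.04859 → (-0.672, -0.575).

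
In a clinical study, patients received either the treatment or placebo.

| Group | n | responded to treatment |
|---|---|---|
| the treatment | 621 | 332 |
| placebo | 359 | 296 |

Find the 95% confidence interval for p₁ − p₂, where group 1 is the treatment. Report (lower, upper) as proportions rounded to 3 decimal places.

(-0.345, -0.234)

p̂₁ = 332/621 = 0.5346 and p̂₂ = 296/359 = 0.8245.
SE₁ = √(p̂₁(1−p̂₁)/n₁) = √(0.5346·0.4654/621) = 0.02002; SE₂ = √(0.8245·0.1755/359) = 0.02008.
Independent samples: SE of the difference = √(SE₁² + SE₂²) = √(0.0004008004 + 0.0004032064) = 0.02836.
z* for 95% confidence is 1.960, so the margin of error is 1.960 × 0.02836 = 0.05559.
Point estimate p̂₁ − p̂₂ = 0.5346 − 0.8245 = -0.2899.
-0.2899 ± 0.05559 → (-0.345, -0.234).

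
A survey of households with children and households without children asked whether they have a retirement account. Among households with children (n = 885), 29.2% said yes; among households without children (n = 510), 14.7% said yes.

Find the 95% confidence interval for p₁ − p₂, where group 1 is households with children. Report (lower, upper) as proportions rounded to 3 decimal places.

(0.102, 0.188)

SE₁ = √(p̂₁(1−p̂₁)/n₁) = √(0.2920·0.7080/885) = 0.01528; SE₂ = √(0.1470·0.8530/510) = 0.01568.
Independent samples: SE of the difference = √(SE₁² + SE₂²) = √(0.0002334784 + 0.0002458624) = 0.02189.
z* for 95% confidence is 1.960, so the margin of error is 1.960 × 0.02189 = 0.04290.
Point estimate p̂₁ − p̂₂ = 0.2920 − 0.1470 = 0.1450.
0.1450 ± 0.04290 → (0.102, 0.188).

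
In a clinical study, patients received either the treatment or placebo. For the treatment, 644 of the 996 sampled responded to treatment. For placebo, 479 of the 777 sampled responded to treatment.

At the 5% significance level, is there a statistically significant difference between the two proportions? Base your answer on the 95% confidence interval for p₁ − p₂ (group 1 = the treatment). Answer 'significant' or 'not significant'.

p̂₁ = 644/996 = 0.6466 and p̂₂ = 479/777 = 0.6165.
SE₁ = √(p̂₁(1−p̂₁)/n₁) = √(0.6466·0.3534/996) = 0.01515; SE₂ = √(0.6165·0.3835/777) = 0.01744.
Independent samples: SE of the difference = √(SE₁² + SE₂²) = √(0.0002295225 + 0.0003041536) = 0.02310.
z* for 95% confidence is 1.960, so the margin of error is 1.960 × 0.02310 = 0.04528.
Point estimate p̂₁ − p̂₂ = 0.6466 − 0.6165 = 0.0301.
0.0301 ± 0.04528 → (-0.01518, 0.07538).
The interval (-0.01518, 0.07538) contains 0, so the difference is not significant.

not significant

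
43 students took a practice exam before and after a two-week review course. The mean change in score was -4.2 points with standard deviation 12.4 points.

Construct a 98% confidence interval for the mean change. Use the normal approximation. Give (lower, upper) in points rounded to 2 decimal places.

(-8.60, 0.20)

This is a matched-pairs design, so SE = s_d/√n = 12.4/√43 = 1.8910.
Margin = 2.326 × 1.8910 = 4.3985; the interval is -4.2 ± 4.3985 = (-8.60, 0.20).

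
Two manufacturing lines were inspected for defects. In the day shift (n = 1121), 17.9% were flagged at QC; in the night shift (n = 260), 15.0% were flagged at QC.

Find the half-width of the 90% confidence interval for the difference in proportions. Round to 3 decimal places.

0.041

SE₁ = √(p̂₁(1−p̂₁)/n₁) = √(0.1790·0.8210/1121) = 0.01145; SE₂ = √(0.1500·0.8500/260) = 0.02214.
Independent samples: SE of the difference = √(SE₁² + SE₂²) = √(0.0001311025 + 0.0004901796) = 0.02493.
z* for 90% confidence is 1.645, so the margin of error is 1.645 × 0.02493 = 0.04101.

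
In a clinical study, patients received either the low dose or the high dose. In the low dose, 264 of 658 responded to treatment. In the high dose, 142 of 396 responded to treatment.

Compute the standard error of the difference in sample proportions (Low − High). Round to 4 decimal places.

First, p̂₁ = 264/658 = 0.4012; p̂₂ = 142/396 = 0.3586.
The two standard errors are √(0.4012×0.5988/658) = 0.01911 and √(0.3586×0.6414/396) = 0.02410.
Because the samples are independent, SE_diff = √(0.01911² + 0.02410²) = 0.03076.

0.0308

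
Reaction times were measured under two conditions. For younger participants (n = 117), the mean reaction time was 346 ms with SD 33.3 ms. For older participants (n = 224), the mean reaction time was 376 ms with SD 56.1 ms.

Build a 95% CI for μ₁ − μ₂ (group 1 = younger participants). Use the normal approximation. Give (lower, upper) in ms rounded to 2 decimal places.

Per-group SEs: s₁/√n₁ = 33.3/√117 = 3.0786, s₂/√n₂ = 56.1/√224 = 3.7483.
Unpooled SE of the difference: √(9.47777796 + 14.04975289) = 4.8505.
Margin of error = z* · SE = 1.960 × 4.8505 = 9.5070.
x̄₁ − x̄₂ = 346 − 376 = -30.0000.
CI: -30.0000 ± 9.5070 = (-39.51, -20.49).

(-39.51, -20.49)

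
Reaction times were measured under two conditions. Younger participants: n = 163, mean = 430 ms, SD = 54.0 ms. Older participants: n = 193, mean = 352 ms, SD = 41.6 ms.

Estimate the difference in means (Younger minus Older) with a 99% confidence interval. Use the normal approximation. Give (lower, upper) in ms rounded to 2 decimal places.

(64.65, 91.35)

Per-group SEs: s₁/√n₁ = 54.0/√163 = 4.2296, s₂/√n₂ = 41.6/√193 = 2.9944.
Unpooled SE of the difference: √(17.88951616 + 8.96643136) = 5.1823.
Margin of error = z* · SE = 2.576 × 5.1823 = 13.3496.
x̄₁ − x̄₂ = 430 − 352 = 78.0000.
CI: 78.0000 ± 13.3496 = (64.65, 91.35).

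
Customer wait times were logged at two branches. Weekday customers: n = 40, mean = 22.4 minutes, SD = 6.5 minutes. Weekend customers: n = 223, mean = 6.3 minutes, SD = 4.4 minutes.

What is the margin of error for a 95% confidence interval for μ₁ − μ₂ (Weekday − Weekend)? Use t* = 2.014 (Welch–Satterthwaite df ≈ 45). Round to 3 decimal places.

Per-group SEs: s₁/√n₁ = 6.5/√40 = 1.0277, s₂/√n₂ = 4.4/√223 = 0.2946.
Unpooled SE of the difference: √(1.05616729 + 0.08678916) = 1.0691.
Margin of error = t* · SE = 2.014 × 1.0691 = 2.1532.

2.153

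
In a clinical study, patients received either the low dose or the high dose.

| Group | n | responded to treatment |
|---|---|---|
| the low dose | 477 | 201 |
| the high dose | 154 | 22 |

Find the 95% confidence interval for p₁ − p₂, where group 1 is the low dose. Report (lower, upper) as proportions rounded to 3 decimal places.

First, p̂₁ = 201/477 = 0.4214; p̂₂ = 22/154 = 0.1429.
The two standard errors are √(0.4214×0.5786/477) = 0.02261 and √(0.1429×0.8571/154) = 0.02820.
Because the samples are independent, SE_diff = √(0.02261² + 0.02820²) = 0.03614.
Using z* = 1.960 for 95%, ME = 1.960 × 0.03614 = 0.07083.
p̂₁ − p̂₂ = 0.2785; interval 0.2785 ± 0.07083 gives (0.208, 0.349).

(0.208, 0.349)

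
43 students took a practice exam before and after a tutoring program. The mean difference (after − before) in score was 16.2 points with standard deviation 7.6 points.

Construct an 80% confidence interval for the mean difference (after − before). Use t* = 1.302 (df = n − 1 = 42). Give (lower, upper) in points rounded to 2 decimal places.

Paired design: SE = s_d/√n = 7.6/√43 = 1.1590.
t* = 1.302; margin of error = 1.302 × 1.1590 = 1.5090.
16.2 ± 1.5090 → (14.69, 17.71).

(14.69, 17.71)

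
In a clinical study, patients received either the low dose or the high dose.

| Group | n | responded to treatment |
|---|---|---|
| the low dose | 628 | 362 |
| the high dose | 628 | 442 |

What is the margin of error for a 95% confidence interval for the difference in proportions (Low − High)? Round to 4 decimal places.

0.0526

Sample proportions: 362/628 = 0.5764, 442/628 = 0.7038.
Each SE is √(p̂(1−p̂)/n): √(0.5764·0.4236/628) = 0.01972 and √(0.7038·0.2962/628) = 0.01822.
SE(p̂₁ − p̂₂) = √(SE₁² + SE₂²) = √(0.0003888784 + 0.0003319684) = 0.02685, since the two samples are independent.
At 95% confidence z* = 1.960; margin = 1.960 × 0.02685 = 0.05263.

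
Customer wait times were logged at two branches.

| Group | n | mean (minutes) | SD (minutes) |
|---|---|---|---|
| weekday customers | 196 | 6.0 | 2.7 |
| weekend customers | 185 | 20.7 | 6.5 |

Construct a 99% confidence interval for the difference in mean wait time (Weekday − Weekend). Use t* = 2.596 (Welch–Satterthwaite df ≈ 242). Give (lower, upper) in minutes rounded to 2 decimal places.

Standard errors of each mean: 2.7/√196 = 0.1929 and 6.5/√185 = 0.4779.
SE(x̄₁ − x̄₂) = √(0.1929² + 0.4779²) = 0.5154 for independent samples with unequal variances.
With t* = 2.596, the margin is 2.596 × 0.5154 = 1.3380.
x̄₁ − x̄₂ = 6.0 − 20.7 = -14.7000; the interval is -14.7000 ± 1.3380 = (-16.04, -13.36).

(-16.04, -13.36)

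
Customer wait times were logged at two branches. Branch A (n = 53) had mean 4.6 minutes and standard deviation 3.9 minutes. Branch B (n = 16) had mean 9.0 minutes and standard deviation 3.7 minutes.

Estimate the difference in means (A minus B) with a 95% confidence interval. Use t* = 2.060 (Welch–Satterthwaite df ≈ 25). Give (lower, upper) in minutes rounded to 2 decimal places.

(-6.60, -2.20)

SE₁ = s₁/√n₁ = 3.9/√53 = 0.5357; SE₂ = 3.7/√16 = 0.9250.
Independent samples, unequal variances: SE_diff = √(SE₁² + SE₂²) = √(0.28697449 + 0.855625) = 1.0689.
t* = 2.060, so margin of error = 2.060 × 1.0689 = 2.2019.
Difference in means = 4.6 − 9.0 = -4.4000.
-4.4000 ± 2.2019 → (-6.60, -2.20).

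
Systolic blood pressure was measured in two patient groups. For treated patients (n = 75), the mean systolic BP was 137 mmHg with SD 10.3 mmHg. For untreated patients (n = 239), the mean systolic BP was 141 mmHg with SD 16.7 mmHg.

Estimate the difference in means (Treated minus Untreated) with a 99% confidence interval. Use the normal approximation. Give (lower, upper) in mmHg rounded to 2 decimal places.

Per-group SEs: s₁/√n₁ = 10.3/√75 = 1.1893, s₂/√n₂ = 16.7/√239 = 1.0802.
Unpooled SE of the difference: √(1.41443449 + 1.16683204) = 1.6066.
Margin of error = z* · SE = 2.576 × 1.6066 = 4.1386.
x̄₁ − x̄₂ = 137 − 141 = -4.0000.
CI: -4.0000 ± 4.1386 = (-8.14, 0.14).

(-8.14, 0.14)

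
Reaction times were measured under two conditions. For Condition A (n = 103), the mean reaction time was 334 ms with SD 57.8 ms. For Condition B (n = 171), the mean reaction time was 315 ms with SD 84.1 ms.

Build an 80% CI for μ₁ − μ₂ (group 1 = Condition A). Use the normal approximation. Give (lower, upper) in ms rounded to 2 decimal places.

Per-group SEs: s₁/√n₁ = 57.8/√103 = 5.6952, s₂/√n₂ = 84.1/√171 = 6.4313.
Unpooled SE of the difference: √(32.43530304 + 41.36161969) = 8.5905.
Margin of error = z* · SE = 1.282 × 8.5905 = 11.0130.
x̄₁ − x̄₂ = 334 − 315 = 19.0000.
CI: 19.0000 ± 11.0130 = (7.99, 30.01).

(7.99, 30.01)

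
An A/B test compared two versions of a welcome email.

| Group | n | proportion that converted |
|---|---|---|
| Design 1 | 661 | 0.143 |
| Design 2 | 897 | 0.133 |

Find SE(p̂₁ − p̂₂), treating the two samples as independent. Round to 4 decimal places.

SE₁ = √(p̂₁(1−p̂₁)/n₁) = √(0.1430·0.8570/661) = 0.01362; SE₂ = √(0.1330·0.8670/897) = 0.01134.
Independent samples: SE of the difference = √(SE₁² + SE₂²) = √(0.0001855044 + 0.0001285956) = 0.01772.

0.0177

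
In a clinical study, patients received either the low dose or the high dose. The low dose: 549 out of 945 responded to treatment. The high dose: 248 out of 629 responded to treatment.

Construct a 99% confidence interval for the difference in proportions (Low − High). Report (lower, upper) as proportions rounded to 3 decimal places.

(0.122, 0.252)

p̂₁ = 549/945 = 0.5810 and p̂₂ = 248/629 = 0.3943.
SE₁ = √(p̂₁(1−p̂₁)/n₁) = √(0.5810·0.4190/945) = 0.01605; SE₂ = √(0.3943·0.6057/629) = 0.01949.
Independent samples: SE of the difference = √(SE₁² + SE₂²) = √(0.0002576025 + 0.0003798601) = 0.02525.
z* for 99% confidence is 2.576, so the margin of error is 2.576 × 0.02525 = 0.06504.
Point estimate p̂₁ − p̂₂ = 0.5810 − 0.3943 = 0.1867.
0.1867 ± 0.06504 → (0.122, 0.252).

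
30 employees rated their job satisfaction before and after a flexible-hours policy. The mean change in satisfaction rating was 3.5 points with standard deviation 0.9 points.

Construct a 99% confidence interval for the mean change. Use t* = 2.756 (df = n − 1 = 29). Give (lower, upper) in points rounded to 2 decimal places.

(3.05, 3.95)

This is a matched-pairs design, so SE = s_d/√n = 0.9/√30 = 0.1643.
Margin = 2.756 × 0.1643 = 0.4528; the interval is 3.5 ± 0.4528 = (3.05, 3.95).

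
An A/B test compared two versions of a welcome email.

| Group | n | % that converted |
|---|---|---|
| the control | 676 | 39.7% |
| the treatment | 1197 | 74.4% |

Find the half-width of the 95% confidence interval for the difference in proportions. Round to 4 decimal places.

SE₁ = √(p̂₁(1−p̂₁)/n₁) = √(0.3970·0.6030/676) = 0.01882; SE₂ = √(0.7440·0.2560/1197) = 0.01261.
Independent samples: SE of the difference = √(SE₁² + SE₂²) = √(0.0003541924 + 0.0001590121) = 0.02265.
z* for 95% confidence is 1.960, so the margin of error is 1.960 × 0.02265 = 0.04439.

0.0444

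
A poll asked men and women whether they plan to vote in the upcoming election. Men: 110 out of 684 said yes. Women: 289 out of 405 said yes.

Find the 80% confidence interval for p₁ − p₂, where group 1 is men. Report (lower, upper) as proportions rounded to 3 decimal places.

p̂₁ = 110/684 = 0.1608 and p̂₂ = 289/405 = 0.7136.
SE₁ = √(p̂₁(1−p̂₁)/n₁) = √(0.1608·0.8392/684) = 0.01405; SE₂ = √(0.7136·0.2864/405) = 0.02246.
Independent samples: SE of the difference = √(SE₁² + SE₂²) = √(0.0001974025 + 0.0005044516) = 0.02649.
z* for 80% confidence is 1.282, so the margin of error is 1.282 × 0.02649 = 0.03396.
Point estimate p̂₁ − p̂₂ = 0.1608 − 0.7136 = -0.5528.
-0.5528 ± 0.03396 → (-0.587, -0.519).

(-0.587, -0.519)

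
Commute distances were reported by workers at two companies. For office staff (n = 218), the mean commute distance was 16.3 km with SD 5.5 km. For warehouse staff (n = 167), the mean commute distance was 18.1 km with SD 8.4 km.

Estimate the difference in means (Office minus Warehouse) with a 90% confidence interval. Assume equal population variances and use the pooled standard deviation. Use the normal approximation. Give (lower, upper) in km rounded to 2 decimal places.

(-2.97, -0.63)

s_p = √[((n₁−1)s₁² + (n₂−1)s₂²)/(n₁+n₂−2)] = √[(217·5.5² + 166·8.4²)/383] = 6.9081.
SE = 6.9081·√(1/218 + 1/167) = 0.7104.
With z* = 1.645, margin = 1.645 × 0.7104 = 1.1686.
x̄₁ − x̄₂ = 16.3 − 18.1 = -1.8000; interval -1.8000 ± 1.1686 = (-2.97, -0.63).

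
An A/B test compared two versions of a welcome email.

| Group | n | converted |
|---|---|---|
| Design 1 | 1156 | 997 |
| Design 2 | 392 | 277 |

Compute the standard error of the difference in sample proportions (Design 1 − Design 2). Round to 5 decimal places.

0.02513

p̂₁ = 997/1156 = 0.8625 and p̂₂ = 277/392 = 0.7066.
SE₁ = √(p̂₁(1−p̂₁)/n₁) = √(0.8625·0.1375/1156) = 0.01013; SE₂ = √(0.7066·0.2934/392) = 0.02300.
Independent samples: SE of the difference = √(SE₁² + SE₂²) = √(0.0001026169 + 0.000529) = 0.02513.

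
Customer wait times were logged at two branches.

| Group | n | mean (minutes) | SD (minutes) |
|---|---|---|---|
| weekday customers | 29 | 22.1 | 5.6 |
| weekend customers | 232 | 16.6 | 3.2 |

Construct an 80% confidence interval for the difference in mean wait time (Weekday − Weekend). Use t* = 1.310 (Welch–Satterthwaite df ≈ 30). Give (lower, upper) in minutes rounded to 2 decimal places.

(4.11, 6.89)

SE₁ = s₁/√n₁ = 5.6/√29 = 1.0399; SE₂ = 3.2/√232 = 0.2101.
Independent samples, unequal variances: SE_diff = √(SE₁² + SE₂²) = √(1.08139201 + 0.04414201) = 1.0609.
t* = 1.310, so margin of error = 1.310 × 1.0609 = 1.3898.
Difference in means = 22.1 − 16.6 = 5.5000.
5.5000 ± 1.3898 → (4.11, 6.89).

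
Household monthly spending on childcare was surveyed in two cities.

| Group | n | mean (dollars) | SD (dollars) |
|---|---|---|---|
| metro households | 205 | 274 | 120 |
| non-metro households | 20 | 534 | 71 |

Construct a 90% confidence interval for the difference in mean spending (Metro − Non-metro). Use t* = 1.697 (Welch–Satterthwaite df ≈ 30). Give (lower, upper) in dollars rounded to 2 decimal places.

(-290.47, -229.53)

Standard errors of each mean: 120/√205 = 8.3812 and 71/√20 = 15.8761.
SE(x̄₁ − x̄₂) = √(8.3812² + 15.8761²) = 17.9526 for independent samples with unequal variances.
With t* = 1.697, the margin is 1.697 × 17.9526 = 30.4656.
x̄₁ − x̄₂ = 274 − 534 = -260.0000; the interval is -260.0000 ± 30.4656 = (-290.47, -229.53).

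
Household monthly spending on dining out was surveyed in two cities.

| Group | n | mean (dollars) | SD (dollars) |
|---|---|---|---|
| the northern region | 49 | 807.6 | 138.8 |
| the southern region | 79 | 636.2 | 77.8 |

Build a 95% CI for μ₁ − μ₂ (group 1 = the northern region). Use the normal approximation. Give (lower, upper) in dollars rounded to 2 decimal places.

Standard errors of each mean: 138.8/√49 = 19.8286 and 77.8/√79 = 8.7532.
SE(x̄₁ − x̄₂) = √(19.8286² + 8.7532²) = 21.6747 for independent samples with unequal variances.
With z* = 1.960, the margin is 1.960 × 21.6747 = 42.4824.
x̄₁ − x̄₂ = 807.6 − 636.2 = 171.4000; the interval is 171.4000 ± 42.4824 = (128.92, 213.88).

(128.92, 213.88)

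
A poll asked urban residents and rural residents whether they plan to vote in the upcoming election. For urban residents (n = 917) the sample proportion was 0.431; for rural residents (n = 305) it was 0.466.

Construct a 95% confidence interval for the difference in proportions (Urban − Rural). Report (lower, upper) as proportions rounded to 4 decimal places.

SE₁ = √(p̂₁(1−p̂₁)/n₁) = √(0.4310·0.5690/917) = 0.01635; SE₂ = √(0.4660·0.5340/305) = 0.02856.
Independent samples: SE of the difference = √(SE₁² + SE₂²) = √(0.0002673225 + 0.0008156736) = 0.03291.
z* for 95% confidence is 1.960, so the margin of error is 1.960 × 0.03291 = 0.06450.
Point estimate p̂₁ − p̂₂ = 0.4310 − 0.4660 = -0.0350.
-0.0350 ± 0.06450 → (-0.0995, 0.0295).

(-0.0995, 0.0295)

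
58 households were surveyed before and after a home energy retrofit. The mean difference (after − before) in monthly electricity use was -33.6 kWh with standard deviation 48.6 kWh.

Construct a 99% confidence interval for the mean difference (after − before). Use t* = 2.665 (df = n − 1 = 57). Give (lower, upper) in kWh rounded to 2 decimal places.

(-50.61, -16.59)

Paired design: SE = s_d/√n = 48.6/√58 = 6.3815.
t* = 2.665; margin of error = 2.665 × 6.3815 = 17.0067.
-33.6 ± 17.0067 → (-50.61, -16.59).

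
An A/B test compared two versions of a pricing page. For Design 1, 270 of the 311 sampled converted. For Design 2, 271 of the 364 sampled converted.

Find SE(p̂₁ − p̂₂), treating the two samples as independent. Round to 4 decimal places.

0.0298

p̂₁ = 270/311 = 0.8682 and p̂₂ = 271/364 = 0.7445.
SE₁ = √(p̂₁(1−p̂₁)/n₁) = √(0.8682·0.1318/311) = 0.01918; SE₂ = √(0.7445·0.2555/364) = 0.02286.
Independent samples: SE of the difference = √(SE₁² + SE₂²) = √(0.0003678724 + 0.0005225796) = 0.02984.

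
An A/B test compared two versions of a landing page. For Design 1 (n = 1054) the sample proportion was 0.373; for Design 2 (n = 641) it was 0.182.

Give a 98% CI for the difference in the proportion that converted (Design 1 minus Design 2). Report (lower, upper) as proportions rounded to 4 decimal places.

(0.1414, 0.2406)

The two standard errors are √(0.3730×0.6270/1054) = 0.01490 and √(0.1820×0.8180/641) = 0.01524.
Because the samples are independent, SE_diff = √(0.01490² + 0.01524²) = 0.02131.
Using z* = 2.326 for 98%, ME = 2.326 × 0.02131 = 0.04957.
p̂₁ − p̂₂ = 0.1910; interval 0.1910 ± 0.04957 gives (0.1414, 0.2406).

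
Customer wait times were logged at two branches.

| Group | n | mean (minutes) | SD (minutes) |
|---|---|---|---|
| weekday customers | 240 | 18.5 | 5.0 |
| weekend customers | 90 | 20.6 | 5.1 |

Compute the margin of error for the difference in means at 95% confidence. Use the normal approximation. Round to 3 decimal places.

1.229

SE₁ = s₁/√n₁ = 5.0/√240 = 0.3227; SE₂ = 5.1/√90 = 0.5376.
Independent samples, unequal variances: SE_diff = √(SE₁² + SE₂²) = √(0.10413529 + 0.28901376) = 0.6270.
z* = 1.960, so margin of error = 1.960 × 0.6270 = 1.2289.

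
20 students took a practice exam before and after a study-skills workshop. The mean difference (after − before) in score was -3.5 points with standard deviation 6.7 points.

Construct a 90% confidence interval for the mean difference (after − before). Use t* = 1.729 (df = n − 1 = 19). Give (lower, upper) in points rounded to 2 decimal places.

(-6.09, -0.91)

This is a matched-pairs design, so SE = s_d/√n = 6.7/√20 = 1.4982.
Margin = 1.729 × 1.4982 = 2.5904; the interval is -3.5 ± 2.5904 = (-6.09, -0.91).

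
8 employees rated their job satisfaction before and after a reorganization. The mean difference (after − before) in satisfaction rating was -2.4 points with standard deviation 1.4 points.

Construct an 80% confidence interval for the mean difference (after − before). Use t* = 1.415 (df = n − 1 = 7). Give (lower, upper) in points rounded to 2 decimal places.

Paired design: SE = s_d/√n = 1.4/√8 = 0.4950.
t* = 1.415; margin of error = 1.415 × 0.4950 = 0.7004.
-2.4 ± 0.7004 → (-3.10, -1.70).

(-3.10, -1.70)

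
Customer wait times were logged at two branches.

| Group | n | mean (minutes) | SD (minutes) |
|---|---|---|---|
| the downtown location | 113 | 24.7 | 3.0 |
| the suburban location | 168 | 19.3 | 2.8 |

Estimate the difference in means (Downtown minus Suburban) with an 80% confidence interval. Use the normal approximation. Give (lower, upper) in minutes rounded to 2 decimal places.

Standard errors of each mean: 3.0/√113 = 0.2822 and 2.8/√168 = 0.2160.
SE(x̄₁ − x̄₂) = √(0.2822² + 0.2160²) = 0.3554 for independent samples with unequal variances.
With z* = 1.282, the margin is 1.282 × 0.3554 = 0.4556.
x̄₁ − x̄₂ = 24.7 − 19.3 = 5.4000; the interval is 5.4000 ± 0.4556 = (4.94, 5.86).

(4.94, 5.86)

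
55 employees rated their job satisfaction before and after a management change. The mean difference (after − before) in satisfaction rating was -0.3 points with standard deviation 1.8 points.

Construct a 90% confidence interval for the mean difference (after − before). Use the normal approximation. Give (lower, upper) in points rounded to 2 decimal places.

(-0.70, 0.10)

Paired design: SE = s_d/√n = 1.8/√55 = 0.2427.
z* = 1.645; margin of error = 1.645 × 0.2427 = 0.3992.
-0.3 ± 0.3992 → (-0.70, 0.10).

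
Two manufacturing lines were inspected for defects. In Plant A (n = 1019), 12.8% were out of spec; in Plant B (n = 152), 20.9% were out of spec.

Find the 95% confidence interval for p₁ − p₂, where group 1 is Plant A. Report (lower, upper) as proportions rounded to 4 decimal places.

Each SE is √(p̂(1−p̂)/n): √(0.1280·0.8720/1019) = 0.01047 and √(0.2090·0.7910/152) = 0.03298.
SE(p̂₁ − p̂₂) = √(SE₁² + SE₂²) = √(0.0001096209 + 0.0010876804) = 0.03460, since the two samples are independent.
At 95% confidence z* = 1.960; margin = 1.960 × 0.03460 = 0.06782.
The difference is 0.1280 − 0.2090 = -0.0810, so the interval is -0.0810 ± 0.06782 = (-0.1488, -0.0132).

(-0.1488, -0.0132)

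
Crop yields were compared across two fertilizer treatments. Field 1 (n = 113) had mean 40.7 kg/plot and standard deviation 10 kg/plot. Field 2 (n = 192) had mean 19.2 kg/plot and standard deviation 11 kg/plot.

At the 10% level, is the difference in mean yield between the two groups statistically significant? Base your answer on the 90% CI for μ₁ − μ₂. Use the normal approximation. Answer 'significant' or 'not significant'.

significant

Per-group SEs: s₁/√n₁ = 10/√113 = 0.9407, s₂/√n₂ = 11/√192 = 0.7939.
Unpooled SE of the difference: √(0.88491649 + 0.63027721) = 1.2309.
Margin of error = z* · SE = 1.645 × 1.2309 = 2.0248.
x̄₁ − x̄₂ = 40.7 − 19.2 = 21.5000.
CI: 21.5000 ± 2.0248 = (19.4752, 23.5248).
The interval (19.4752, 23.5248) does not contain 0, so the difference is significant.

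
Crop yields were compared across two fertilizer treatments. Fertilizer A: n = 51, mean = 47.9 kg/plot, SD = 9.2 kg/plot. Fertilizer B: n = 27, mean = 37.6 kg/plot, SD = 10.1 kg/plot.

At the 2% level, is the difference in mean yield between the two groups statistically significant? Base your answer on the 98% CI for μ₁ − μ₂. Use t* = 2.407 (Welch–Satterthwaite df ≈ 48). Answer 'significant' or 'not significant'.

significant

SE₁ = s₁/√n₁ = 9.2/√51 = 1.2883; SE₂ = 10.1/√27 = 1.9437.
Independent samples, unequal variances: SE_diff = √(SE₁² + SE₂²) = √(1.65971689 + 3.77796969) = 2.3319.
t* = 2.407, so margin of error = 2.407 × 2.3319 = 5.6129.
Difference in means = 47.9 − 37.6 = 10.3000.
10.3000 ± 5.6129 → (4.6871, 15.9129).
The interval (4.6871, 15.9129) does not contain 0, so the difference is significant.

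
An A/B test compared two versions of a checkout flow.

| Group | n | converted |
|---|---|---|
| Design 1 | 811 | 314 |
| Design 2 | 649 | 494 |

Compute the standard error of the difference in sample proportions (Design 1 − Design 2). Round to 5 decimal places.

0.02393

First, p̂₁ = 314/811 = 0.3872; p̂₂ = 494/649 = 0.7612.
The two standard errors are √(0.3872×0.6128/811) = 0.01710 and √(0.7612×0.2388/649) = 0.01674.
Because the samples are independent, SE_diff = √(0.01710² + 0.01674²) = 0.02393.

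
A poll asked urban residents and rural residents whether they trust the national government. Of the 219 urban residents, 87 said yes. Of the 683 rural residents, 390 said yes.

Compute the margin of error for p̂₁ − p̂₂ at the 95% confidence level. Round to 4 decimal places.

0.0747

p̂₁ = 87/219 = 0.3973 and p̂₂ = 390/683 = 0.5710.
SE₁ = √(p̂₁(1−p̂₁)/n₁) = √(0.3973·0.6027/219) = 0.03307; SE₂ = √(0.5710·0.4290/683) = 0.01894.
Independent samples: SE of the difference = √(SE₁² + SE₂²) = √(0.0010936249 + 0.0003587236) = 0.03811.
z* for 95% confidence is 1.960, so the margin of error is 1.960 × 0.03811 = 0.07470.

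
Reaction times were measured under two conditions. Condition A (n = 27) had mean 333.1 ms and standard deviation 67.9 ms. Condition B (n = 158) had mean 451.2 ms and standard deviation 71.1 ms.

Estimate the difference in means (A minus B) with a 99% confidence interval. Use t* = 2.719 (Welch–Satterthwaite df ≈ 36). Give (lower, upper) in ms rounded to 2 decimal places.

Per-group SEs: s₁/√n₁ = 67.9/√27 = 13.0674, s₂/√n₂ = 71.1/√158 = 5.6564.
Unpooled SE of the difference: √(170.75694276 + 31.99486096) = 14.2391.
Margin of error = t* · SE = 2.719 × 14.2391 = 38.7161.
x̄₁ − x̄₂ = 333.1 − 451.2 = -118.1000.
CI: -118.1000 ± 38.7161 = (-156.82, -79.38).

(-156.82, -79.38)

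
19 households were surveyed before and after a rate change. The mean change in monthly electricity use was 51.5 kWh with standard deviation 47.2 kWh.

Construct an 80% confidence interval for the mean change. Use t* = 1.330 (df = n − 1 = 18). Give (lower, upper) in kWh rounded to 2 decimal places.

(37.10, 65.90)

Paired design: SE = s_d/√n = 47.2/√19 = 10.8284.
t* = 1.330; margin of error = 1.330 × 10.8284 = 14.4018.
51.5 ± 14.4018 → (37.10, 65.90).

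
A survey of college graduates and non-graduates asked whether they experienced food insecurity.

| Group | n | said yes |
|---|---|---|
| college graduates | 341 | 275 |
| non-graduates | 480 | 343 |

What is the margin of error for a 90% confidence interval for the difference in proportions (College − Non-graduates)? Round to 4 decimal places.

p̂₁ = 275/341 = 0.8065 and p̂₂ = 343/480 = 0.7146.
SE₁ = √(p̂₁(1−p̂₁)/n₁) = √(0.8065·0.1935/341) = 0.02139; SE₂ = √(0.7146·0.2854/480) = 0.02061.
Independent samples: SE of the difference = √(SE₁² + SE₂²) = √(0.0004575321 + 0.0004247721) = 0.02970.
z* for 90% confidence is 1.645, so the margin of error is 1.645 × 0.02970 = 0.04886.

0.0489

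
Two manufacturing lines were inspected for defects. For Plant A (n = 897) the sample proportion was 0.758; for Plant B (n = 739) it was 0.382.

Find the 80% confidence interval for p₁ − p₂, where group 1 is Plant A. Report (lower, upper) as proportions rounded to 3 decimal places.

(0.347, 0.405)

Each SE is √(p̂(1−p̂)/n): √(0.7580·0.2420/897) = 0.01430 and √(0.3820·0.6180/739) = 0.01787.
SE(p̂₁ − p̂₂) = √(SE₁² + SE₂²) = √(0.00020449 + 0.0003193369) = 0.02289, since the two samples are independent.
At 80% confidence z* = 1.282; margin = 1.282 × 0.02289 = 0.02934.
The difference is 0.7580 − 0.3820 = 0.3760, so the interval is 0.3760 ± 0.02934 = (0.347, 0.405).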